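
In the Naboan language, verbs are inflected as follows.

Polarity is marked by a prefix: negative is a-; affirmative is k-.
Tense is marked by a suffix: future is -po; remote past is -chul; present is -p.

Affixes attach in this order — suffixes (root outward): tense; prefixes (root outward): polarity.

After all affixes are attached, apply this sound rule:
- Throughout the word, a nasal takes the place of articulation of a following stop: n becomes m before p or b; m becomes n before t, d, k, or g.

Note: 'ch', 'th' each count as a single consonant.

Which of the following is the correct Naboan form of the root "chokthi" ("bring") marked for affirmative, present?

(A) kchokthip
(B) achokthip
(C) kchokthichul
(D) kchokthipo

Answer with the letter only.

A

Attach tense present -p → chokthip.
Attach polarity affirmative k- → kchokthip.
Nasal assimilation: no change.
So the correct form is kchokthip, option (A).
(D) kchokthipo is wrong: it uses future instead of present for tense.
(C) kchokthichul is wrong: it uses remote past instead of present for tense.
(B) achokthip is wrong: it uses negative instead of affirmative for polarity.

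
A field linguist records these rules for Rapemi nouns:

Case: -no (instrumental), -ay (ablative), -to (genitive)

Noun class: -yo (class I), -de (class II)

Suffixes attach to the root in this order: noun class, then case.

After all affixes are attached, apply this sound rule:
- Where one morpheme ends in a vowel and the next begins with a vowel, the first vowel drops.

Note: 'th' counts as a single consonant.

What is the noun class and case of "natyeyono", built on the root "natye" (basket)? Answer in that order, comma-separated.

Segment: natye-yo-no.
noun class: -yo → class I.
case: -no → instrumental.

class I, instrumental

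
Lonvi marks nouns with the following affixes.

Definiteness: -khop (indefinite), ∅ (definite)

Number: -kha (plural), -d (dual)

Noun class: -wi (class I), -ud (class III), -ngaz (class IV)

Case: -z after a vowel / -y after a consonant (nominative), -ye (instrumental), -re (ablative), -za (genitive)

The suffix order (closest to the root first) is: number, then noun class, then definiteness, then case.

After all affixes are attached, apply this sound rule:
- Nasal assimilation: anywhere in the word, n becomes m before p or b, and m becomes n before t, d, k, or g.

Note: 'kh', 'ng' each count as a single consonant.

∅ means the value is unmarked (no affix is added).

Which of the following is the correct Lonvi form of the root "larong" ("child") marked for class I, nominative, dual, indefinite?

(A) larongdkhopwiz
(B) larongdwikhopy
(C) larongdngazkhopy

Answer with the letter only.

B

Attach number dual -d → larongd.
Attach noun class class I -wi → larongdwi.
Attach definiteness indefinite -khop → larongdwikhop.
Attach case nominative -y (after consonant 'p') → larongdwikhopy.
Nasal assimilation: no change.
So the correct form is larongdwikhopy, option (B).
(C) larongdngazkhopy is wrong: it uses class IV instead of class I for noun class.
(A) larongdkhopwiz is wrong: it has the affixes in the wrong order.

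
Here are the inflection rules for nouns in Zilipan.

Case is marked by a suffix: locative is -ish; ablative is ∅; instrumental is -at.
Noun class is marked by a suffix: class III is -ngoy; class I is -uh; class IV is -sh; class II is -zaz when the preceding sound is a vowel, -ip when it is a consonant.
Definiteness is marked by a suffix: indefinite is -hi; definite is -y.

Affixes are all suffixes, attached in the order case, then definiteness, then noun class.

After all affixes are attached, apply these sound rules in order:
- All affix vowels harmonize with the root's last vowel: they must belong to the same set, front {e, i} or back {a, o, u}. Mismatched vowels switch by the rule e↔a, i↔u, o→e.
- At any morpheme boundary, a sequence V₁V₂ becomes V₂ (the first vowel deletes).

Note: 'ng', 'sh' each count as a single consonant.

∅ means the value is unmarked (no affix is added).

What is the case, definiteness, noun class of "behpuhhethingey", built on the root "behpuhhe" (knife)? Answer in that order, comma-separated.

instrumental, indefinite, class III

Segment: behpuhhe-at-hi-ngoy.
case: -at → instrumental.
definiteness: -hi → indefinite.
noun class: -ngoy → class III.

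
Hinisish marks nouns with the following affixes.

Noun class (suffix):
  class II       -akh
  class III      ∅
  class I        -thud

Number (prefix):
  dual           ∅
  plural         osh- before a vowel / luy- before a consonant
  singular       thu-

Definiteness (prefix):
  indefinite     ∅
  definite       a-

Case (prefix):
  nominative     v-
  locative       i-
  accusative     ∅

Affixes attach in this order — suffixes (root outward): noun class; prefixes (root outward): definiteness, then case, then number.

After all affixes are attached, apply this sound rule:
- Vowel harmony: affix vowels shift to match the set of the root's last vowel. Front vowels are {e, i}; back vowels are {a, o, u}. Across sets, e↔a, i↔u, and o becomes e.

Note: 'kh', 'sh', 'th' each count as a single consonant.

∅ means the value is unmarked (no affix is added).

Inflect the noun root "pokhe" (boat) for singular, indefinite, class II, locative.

thiipokheekh

Attach noun class class II -akh → pokheakh.
definiteness = indefinite: zero marking, form stays pokheakh.
Attach case locative i- → ipokheakh.
Attach number singular thu- → thuipokheakh.
Apply vowel harmony: thuipokheakh → thiipokheekh.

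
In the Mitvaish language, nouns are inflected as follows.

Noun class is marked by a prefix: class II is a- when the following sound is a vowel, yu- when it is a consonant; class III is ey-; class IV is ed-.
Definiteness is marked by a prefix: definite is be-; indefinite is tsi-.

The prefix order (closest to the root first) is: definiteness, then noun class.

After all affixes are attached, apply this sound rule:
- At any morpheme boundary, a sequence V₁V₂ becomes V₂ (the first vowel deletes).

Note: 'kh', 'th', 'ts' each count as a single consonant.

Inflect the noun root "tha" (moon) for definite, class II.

yubetha

Attach definiteness definite be- → betha.
Attach noun class class II yu- (before consonant 'b') → yubetha.
Vowel deletion: no change.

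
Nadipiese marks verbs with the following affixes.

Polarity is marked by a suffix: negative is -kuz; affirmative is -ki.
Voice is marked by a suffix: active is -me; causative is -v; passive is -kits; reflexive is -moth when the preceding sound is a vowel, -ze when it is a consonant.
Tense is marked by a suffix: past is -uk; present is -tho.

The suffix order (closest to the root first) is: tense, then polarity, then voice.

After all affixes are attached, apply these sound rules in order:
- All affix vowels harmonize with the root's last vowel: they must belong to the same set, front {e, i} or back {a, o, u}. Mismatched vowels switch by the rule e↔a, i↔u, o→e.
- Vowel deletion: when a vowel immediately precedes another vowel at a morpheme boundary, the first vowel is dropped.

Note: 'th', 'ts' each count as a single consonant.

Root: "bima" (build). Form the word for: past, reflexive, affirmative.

Attach tense past -uk → bimauk.
Attach polarity affirmative -ki → bimaukki.
Attach voice reflexive -moth (after vowel 'i') → bimaukkimoth.
Apply vowel harmony: bimaukkimoth → bimaukkumoth.
Apply vowel deletion: bimaukkumoth → bimukkumoth.

bimukkumoth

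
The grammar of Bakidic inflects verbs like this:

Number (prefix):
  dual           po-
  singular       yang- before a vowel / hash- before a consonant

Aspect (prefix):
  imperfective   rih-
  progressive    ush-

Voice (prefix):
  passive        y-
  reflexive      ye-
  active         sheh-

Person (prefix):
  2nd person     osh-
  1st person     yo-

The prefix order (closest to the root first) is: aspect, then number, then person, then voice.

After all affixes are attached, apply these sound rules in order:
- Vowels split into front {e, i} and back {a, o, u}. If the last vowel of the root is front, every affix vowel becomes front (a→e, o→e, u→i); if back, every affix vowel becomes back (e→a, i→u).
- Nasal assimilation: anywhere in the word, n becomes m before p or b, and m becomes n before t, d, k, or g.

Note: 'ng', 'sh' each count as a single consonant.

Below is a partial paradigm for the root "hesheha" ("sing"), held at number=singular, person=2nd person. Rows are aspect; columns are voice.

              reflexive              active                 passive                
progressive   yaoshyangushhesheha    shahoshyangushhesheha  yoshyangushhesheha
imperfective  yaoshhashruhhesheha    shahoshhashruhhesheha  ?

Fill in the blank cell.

Attach aspect imperfective rih- → rihhesheha.
Attach number singular hash- (before consonant 'r') → hashrihhesheha.
Attach person 2nd person osh- → oshhashrihhesheha.
Attach voice passive y- → yoshhashrihhesheha.
Apply vowel harmony: yoshhashrihhesheha → yoshhashruhhesheha.
Nasal assimilation: no change.

yoshhashruhhesheha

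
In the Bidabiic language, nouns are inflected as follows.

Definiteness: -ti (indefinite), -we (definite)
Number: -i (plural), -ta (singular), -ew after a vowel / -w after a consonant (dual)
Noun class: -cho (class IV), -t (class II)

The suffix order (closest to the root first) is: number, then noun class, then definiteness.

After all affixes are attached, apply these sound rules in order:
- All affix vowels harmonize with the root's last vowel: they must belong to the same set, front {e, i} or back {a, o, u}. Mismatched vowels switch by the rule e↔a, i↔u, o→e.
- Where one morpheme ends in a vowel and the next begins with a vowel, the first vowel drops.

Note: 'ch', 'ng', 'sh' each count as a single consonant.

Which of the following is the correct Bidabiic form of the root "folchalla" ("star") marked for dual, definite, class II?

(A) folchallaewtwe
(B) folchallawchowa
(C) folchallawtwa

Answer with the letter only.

C

Attach number dual -ew (after vowel 'a') → folchallaew.
Attach noun class class II -t → folchallaewt.
Attach definiteness definite -we → folchallaewtwe.
Apply vowel harmony: folchallaewtwe → folchallaawtwa.
Apply vowel deletion: folchallaawtwa → folchallawtwa.
So the correct form is folchallawtwa, option (C).
(A) folchallaewtwe is wrong: it fails to apply the sound rule(s).
(B) folchallawchowa is wrong: it uses class IV instead of class II for noun class.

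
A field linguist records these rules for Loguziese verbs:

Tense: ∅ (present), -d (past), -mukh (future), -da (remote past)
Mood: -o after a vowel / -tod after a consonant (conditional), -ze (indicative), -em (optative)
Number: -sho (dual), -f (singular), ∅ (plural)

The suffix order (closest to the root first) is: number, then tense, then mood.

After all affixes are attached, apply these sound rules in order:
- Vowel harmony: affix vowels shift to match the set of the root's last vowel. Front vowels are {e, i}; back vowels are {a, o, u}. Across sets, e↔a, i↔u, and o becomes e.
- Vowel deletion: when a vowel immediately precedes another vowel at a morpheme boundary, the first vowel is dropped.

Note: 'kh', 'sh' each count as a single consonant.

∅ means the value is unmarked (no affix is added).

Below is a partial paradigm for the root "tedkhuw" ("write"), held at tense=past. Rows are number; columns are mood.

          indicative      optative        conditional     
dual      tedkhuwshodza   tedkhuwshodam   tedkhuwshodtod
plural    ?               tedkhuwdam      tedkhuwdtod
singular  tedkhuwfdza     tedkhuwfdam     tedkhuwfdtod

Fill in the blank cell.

number = plural: zero marking, form stays tedkhuw.
Attach tense past -d → tedkhuwd.
Attach mood indicative -ze → tedkhuwdze.
Apply vowel harmony: tedkhuwdze → tedkhuwdza.
Vowel deletion: no change.

tedkhuwdza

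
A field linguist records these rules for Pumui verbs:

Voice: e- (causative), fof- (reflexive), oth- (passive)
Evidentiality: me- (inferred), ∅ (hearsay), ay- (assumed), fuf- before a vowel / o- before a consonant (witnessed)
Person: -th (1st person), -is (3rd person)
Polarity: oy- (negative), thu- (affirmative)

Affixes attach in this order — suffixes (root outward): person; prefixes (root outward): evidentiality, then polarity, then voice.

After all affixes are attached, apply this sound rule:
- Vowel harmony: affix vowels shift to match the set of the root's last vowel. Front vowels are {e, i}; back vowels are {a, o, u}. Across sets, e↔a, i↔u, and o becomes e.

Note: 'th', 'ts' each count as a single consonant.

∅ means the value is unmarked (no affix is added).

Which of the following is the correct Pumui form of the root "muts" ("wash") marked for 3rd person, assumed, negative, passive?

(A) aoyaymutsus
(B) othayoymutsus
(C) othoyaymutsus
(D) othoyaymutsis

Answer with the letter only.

Attach person 3rd person -is → mutsis.
Attach evidentiality assumed ay- → aymutsis.
Attach polarity negative oy- → oyaymutsis.
Attach voice passive oth- → othoyaymutsis.
Apply vowel harmony: othoyaymutsis → othoyaymutsus.
So the correct form is othoyaymutsus, option (C).
(D) othoyaymutsis is wrong: it fails to apply the sound rule(s).
(B) othayoymutsus is wrong: it has the affixes in the wrong order.
(A) aoyaymutsus is wrong: it uses causative instead of passive for voice.

C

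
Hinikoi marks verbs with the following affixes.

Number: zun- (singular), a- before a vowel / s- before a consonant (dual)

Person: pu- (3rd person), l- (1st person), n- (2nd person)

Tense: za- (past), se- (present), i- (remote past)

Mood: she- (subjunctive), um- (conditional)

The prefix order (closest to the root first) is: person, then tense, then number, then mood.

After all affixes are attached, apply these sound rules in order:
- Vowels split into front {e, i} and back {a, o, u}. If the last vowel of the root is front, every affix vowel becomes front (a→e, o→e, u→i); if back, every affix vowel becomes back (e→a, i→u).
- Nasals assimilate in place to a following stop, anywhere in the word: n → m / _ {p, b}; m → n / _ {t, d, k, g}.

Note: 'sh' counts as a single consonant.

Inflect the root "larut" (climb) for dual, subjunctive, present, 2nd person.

Attach person 2nd person n- → nlarut.
Attach tense present se- → senlarut.
Attach number dual s- (before consonant 's') → ssenlarut.
Attach mood subjunctive she- → shessenlarut.
Apply vowel harmony: shessenlarut → shassanlarut.
Nasal assimilation: no change.

shassanlarut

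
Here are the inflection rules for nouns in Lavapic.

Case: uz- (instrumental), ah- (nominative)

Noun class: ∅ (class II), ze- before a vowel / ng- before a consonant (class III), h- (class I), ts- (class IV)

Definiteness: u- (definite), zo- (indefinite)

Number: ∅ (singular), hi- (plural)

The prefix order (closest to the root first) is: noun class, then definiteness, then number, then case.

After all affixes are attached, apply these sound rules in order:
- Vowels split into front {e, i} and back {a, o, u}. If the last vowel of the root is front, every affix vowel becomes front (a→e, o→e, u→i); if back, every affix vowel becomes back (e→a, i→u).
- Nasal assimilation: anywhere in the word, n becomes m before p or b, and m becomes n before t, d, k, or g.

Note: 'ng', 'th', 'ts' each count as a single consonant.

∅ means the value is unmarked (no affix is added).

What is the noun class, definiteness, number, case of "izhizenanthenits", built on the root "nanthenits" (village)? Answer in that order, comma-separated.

Segment: uz-hi-zo-nanthenits.
noun class: ∅ → class II.
definiteness: zo- → indefinite.
number: hi- → plural.
case: uz- → instrumental.

class II, indefinite, plural, instrumental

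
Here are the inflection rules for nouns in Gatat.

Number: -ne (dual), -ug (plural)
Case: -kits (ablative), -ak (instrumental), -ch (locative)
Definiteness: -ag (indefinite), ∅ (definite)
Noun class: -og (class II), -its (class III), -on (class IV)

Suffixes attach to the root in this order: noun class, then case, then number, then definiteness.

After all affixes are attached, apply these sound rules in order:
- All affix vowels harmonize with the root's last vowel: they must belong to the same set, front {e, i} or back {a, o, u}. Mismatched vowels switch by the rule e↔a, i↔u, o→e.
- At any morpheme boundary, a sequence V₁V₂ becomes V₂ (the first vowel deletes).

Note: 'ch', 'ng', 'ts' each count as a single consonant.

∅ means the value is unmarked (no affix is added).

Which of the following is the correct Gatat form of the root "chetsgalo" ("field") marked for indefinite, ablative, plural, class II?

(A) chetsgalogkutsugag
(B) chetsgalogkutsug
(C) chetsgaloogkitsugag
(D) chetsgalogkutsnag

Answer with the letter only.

A

Attach noun class class II -og → chetsgaloog.
Attach case ablative -kits → chetsgaloogkits.
Attach number plural -ug → chetsgaloogkitsug.
Attach definiteness indefinite -ag → chetsgaloogkitsugag.
Apply vowel harmony: chetsgaloogkitsugag → chetsgaloogkutsugag.
Apply vowel deletion: chetsgaloogkutsugag → chetsgalogkutsugag.
So the correct form is chetsgalogkutsugag, option (A).
(B) chetsgalogkutsug is wrong: it uses definite instead of indefinite for definiteness.
(D) chetsgalogkutsnag is wrong: it uses dual instead of plural for number.
(C) chetsgaloogkitsugag is wrong: it fails to apply the sound rule(s).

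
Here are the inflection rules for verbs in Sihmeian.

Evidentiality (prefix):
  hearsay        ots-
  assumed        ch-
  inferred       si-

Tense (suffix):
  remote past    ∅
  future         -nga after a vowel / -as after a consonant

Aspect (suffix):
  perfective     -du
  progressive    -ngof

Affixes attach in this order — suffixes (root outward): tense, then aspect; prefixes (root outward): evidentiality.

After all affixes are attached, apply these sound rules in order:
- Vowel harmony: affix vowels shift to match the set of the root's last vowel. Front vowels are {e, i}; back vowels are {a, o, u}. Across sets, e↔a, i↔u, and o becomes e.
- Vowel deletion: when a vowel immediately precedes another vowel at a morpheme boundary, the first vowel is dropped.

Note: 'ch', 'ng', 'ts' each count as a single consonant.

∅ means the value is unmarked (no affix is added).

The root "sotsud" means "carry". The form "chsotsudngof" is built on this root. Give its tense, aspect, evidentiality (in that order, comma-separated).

remote past, progressive, assumed

Segment: ch-sotsud-ngof.
tense: ∅ → remote past.
aspect: -ngof → progressive.
evidentiality: ch- → assumed.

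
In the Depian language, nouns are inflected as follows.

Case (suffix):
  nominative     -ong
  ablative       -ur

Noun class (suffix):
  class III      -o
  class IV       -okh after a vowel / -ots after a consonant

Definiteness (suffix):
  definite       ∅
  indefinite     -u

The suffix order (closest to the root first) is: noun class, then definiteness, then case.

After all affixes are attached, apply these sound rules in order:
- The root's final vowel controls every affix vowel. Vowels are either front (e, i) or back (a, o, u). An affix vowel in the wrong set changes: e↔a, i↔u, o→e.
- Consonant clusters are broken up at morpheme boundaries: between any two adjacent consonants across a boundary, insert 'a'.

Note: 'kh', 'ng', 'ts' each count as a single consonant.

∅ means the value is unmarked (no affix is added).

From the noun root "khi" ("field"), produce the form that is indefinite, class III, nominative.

Attach noun class class III -o → khio.
Attach definiteness indefinite -u → khiou.
Attach case nominative -ong → khiouong.
Apply vowel harmony: khiouong → khieieng.
Epenthesis: no change.

khieieng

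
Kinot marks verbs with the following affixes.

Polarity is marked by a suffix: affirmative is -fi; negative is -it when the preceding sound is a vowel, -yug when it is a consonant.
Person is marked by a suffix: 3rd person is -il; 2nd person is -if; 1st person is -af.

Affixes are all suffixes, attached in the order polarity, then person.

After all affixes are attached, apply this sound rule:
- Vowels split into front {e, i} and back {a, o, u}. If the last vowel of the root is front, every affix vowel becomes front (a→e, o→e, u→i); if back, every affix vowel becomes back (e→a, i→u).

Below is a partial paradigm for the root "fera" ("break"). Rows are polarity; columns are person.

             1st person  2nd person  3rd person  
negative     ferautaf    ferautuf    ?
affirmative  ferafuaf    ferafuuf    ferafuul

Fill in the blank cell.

ferautul

Attach polarity negative -it (after vowel 'a') → ferait.
Attach person 3rd person -il → feraitil.
Apply vowel harmony: feraitil → ferautul.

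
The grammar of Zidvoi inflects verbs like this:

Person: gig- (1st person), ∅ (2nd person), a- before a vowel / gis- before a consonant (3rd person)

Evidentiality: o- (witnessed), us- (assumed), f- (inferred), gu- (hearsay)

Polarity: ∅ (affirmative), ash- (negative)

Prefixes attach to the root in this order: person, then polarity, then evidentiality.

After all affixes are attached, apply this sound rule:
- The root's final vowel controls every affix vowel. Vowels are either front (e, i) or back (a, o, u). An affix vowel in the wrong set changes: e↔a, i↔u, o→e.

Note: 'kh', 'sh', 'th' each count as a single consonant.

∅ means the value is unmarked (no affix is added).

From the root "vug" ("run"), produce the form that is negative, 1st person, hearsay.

Attach person 1st person gig- → gigvug.
Attach polarity negative ash- → ashgigvug.
Attach evidentiality hearsay gu- → guashgigvug.
Apply vowel harmony: guashgigvug → guashgugvug.

guashgugvug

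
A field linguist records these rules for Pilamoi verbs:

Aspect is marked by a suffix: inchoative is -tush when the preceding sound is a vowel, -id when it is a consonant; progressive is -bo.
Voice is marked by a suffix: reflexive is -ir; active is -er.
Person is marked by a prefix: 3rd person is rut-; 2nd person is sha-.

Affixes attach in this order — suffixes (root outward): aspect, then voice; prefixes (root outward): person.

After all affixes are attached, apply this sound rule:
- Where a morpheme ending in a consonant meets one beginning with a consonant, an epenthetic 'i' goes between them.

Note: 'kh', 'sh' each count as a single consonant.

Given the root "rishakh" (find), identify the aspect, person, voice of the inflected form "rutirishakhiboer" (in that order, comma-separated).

Segment: rut-rishakh-bo-er.
aspect: -bo → progressive.
person: rut- → 3rd person.
voice: -er → active.

progressive, 3rd person, active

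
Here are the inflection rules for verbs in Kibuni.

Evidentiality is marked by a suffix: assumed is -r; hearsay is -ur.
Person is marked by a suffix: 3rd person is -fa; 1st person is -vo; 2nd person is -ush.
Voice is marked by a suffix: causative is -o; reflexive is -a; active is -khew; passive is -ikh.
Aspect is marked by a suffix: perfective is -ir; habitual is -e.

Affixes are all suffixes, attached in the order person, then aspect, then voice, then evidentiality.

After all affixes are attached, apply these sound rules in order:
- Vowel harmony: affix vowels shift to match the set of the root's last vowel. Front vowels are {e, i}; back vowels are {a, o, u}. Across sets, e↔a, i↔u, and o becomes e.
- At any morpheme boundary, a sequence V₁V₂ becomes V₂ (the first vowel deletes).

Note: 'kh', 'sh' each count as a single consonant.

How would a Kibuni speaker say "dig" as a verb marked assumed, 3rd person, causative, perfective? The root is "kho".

Attach person 3rd person -fa → khofa.
Attach aspect perfective -ir → khofair.
Attach voice causative -o → khofairo.
Attach evidentiality assumed -r → khofairor.
Apply vowel harmony: khofairor → khofauror.
Apply vowel deletion: khofauror → khofuror.

khofuror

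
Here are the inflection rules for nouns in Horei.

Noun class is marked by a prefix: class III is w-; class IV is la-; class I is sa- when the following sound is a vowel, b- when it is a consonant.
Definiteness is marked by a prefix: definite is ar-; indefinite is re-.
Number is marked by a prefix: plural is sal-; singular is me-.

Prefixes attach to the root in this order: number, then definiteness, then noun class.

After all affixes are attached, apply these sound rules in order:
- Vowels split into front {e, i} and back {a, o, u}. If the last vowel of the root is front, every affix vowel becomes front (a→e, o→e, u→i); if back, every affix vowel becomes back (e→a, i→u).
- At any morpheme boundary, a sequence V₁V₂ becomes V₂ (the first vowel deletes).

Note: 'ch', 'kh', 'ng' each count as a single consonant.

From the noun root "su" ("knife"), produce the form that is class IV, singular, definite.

larmasu

Attach number singular me- → mesu.
Attach definiteness definite ar- → armesu.
Attach noun class class IV la- → laarmesu.
Apply vowel harmony: laarmesu → laarmasu.
Apply vowel deletion: laarmasu → larmasu.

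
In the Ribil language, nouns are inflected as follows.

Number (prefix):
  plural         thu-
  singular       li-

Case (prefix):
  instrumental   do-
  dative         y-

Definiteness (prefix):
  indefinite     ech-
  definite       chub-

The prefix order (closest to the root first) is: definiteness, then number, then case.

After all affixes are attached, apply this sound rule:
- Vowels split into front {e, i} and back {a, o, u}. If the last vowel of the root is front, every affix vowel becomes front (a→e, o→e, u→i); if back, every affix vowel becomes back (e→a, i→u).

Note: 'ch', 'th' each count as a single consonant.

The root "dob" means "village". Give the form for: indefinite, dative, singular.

Attach definiteness indefinite ech- → echdob.
Attach number singular li- → liechdob.
Attach case dative y- → yliechdob.
Apply vowel harmony: yliechdob → yluachdob.

yluachdob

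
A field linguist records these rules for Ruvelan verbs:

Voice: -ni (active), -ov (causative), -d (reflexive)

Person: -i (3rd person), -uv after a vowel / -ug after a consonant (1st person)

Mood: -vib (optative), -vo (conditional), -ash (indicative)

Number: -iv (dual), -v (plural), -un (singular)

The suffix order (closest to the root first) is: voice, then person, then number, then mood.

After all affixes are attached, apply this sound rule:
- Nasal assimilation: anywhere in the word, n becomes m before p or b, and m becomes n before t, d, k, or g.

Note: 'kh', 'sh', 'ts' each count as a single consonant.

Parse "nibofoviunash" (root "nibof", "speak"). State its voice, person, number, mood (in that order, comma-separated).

Segment: nibof-ov-i-un-ash.
voice: -ov → causative.
person: -i → 3rd person.
number: -un → singular.
mood: -ash → indicative.

causative, 3rd person, singular, indicative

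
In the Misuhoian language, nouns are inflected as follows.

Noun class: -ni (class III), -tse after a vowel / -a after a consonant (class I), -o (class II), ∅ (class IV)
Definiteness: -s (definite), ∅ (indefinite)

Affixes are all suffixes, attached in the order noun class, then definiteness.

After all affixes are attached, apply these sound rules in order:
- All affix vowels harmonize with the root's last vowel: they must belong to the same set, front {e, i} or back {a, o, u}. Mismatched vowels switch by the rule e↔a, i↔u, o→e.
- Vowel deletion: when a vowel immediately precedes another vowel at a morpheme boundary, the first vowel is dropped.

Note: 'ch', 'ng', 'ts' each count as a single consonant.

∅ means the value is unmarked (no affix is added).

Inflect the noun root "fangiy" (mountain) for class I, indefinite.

fangiye

Attach noun class class I -a (after consonant 'y') → fangiya.
definiteness = indefinite: zero marking, form stays fangiya.
Apply vowel harmony: fangiya → fangiye.
Vowel deletion: no change.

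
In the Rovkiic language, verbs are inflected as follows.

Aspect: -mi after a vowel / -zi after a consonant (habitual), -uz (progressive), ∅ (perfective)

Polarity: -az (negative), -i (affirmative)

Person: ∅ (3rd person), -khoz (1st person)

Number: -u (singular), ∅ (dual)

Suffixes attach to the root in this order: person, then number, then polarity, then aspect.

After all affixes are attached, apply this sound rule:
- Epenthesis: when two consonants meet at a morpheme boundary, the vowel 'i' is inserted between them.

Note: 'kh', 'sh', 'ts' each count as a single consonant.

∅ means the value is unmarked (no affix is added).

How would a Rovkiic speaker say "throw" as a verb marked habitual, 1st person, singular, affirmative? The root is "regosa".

Attach person 1st person -khoz → regosakhoz.
Attach number singular -u → regosakhozu.
Attach polarity affirmative -i → regosakhozui.
Attach aspect habitual -mi (after vowel 'i') → regosakhozuimi.
Epenthesis: no change.

regosakhozuimi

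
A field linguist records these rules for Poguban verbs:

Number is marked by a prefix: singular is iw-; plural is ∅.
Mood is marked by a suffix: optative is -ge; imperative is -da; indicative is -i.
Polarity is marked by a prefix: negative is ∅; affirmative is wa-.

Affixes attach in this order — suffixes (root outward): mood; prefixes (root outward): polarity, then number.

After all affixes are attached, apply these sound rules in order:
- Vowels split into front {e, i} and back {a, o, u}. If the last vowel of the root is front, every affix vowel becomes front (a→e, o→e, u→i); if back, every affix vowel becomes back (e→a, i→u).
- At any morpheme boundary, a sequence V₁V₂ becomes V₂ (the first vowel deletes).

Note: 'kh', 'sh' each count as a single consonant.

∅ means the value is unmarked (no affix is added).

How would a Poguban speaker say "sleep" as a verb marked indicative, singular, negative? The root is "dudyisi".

Attach mood indicative -i → dudyisii.
polarity = negative: zero marking, form stays dudyisii.
Attach number singular iw- → iwdudyisii.
Vowel harmony: no change.
Apply vowel deletion: iwdudyisii → iwdudyisi.

iwdudyisi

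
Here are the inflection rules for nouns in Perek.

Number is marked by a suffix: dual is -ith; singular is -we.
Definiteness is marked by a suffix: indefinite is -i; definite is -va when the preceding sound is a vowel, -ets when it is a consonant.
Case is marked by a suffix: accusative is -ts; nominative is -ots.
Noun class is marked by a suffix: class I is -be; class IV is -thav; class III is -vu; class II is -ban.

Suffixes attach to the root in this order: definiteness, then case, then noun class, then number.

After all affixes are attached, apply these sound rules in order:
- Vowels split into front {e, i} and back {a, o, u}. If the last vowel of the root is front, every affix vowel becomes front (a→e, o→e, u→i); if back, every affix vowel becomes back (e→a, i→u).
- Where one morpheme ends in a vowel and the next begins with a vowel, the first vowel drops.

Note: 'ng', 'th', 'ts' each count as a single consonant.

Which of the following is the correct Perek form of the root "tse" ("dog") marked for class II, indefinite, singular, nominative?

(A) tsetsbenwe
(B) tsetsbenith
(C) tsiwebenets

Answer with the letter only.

A

Attach definiteness indefinite -i → tsei.
Attach case nominative -ots → tseiots.
Attach noun class class II -ban → tseiotsban.
Attach number singular -we → tseiotsbanwe.
Apply vowel harmony: tseiotsbanwe → tseietsbenwe.
Apply vowel deletion: tseietsbenwe → tsetsbenwe.
So the correct form is tsetsbenwe, option (A).
(C) tsiwebenets is wrong: it has the affixes in the wrong order.
(B) tsetsbenith is wrong: it uses dual instead of singular for number.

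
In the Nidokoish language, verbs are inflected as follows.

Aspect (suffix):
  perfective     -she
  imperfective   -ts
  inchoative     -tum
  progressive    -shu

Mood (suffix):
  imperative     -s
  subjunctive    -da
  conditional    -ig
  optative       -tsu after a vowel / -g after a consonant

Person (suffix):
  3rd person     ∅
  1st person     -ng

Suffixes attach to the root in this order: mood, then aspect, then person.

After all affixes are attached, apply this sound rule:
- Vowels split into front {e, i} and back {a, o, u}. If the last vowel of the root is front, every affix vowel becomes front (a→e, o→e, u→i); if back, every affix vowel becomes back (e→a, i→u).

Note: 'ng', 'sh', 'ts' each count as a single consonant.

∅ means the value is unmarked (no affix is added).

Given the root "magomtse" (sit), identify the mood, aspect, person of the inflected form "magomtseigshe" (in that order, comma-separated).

conditional, perfective, 3rd person

Segment: magomtse-ig-she.
mood: -ig → conditional.
aspect: -she → perfective.
person: ∅ → 3rd person.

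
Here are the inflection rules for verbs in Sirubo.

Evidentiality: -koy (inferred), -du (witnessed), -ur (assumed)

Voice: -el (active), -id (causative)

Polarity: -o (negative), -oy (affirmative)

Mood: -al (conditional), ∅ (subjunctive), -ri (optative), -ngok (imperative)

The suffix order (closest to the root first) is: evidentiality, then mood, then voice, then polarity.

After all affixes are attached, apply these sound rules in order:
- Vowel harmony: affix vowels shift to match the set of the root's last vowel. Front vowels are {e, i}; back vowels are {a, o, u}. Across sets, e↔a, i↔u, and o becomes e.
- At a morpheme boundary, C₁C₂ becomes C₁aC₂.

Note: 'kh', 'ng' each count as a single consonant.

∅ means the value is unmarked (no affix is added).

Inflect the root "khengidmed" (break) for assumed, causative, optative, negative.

Attach evidentiality assumed -ur → khengidmedur.
Attach mood optative -ri → khengidmedurri.
Attach voice causative -id → khengidmedurriid.
Attach polarity negative -o → khengidmedurriido.
Apply vowel harmony: khengidmedurriido → khengidmedirriide.
Apply epenthesis: khengidmedirriide → khengidmedirariide.

khengidmedirariide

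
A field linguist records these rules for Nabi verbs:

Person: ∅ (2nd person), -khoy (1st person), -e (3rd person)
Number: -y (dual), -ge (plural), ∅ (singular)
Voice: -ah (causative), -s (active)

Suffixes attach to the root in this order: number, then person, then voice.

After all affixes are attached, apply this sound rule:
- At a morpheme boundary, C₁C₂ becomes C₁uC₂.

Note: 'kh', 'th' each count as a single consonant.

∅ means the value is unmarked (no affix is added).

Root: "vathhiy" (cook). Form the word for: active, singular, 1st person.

number = singular: zero marking, form stays vathhiy.
Attach person 1st person -khoy → vathhiykhoy.
Attach voice active -s → vathhiykhoys.
Apply epenthesis: vathhiykhoys → vathhiyukhoyus.

vathhiyukhoyus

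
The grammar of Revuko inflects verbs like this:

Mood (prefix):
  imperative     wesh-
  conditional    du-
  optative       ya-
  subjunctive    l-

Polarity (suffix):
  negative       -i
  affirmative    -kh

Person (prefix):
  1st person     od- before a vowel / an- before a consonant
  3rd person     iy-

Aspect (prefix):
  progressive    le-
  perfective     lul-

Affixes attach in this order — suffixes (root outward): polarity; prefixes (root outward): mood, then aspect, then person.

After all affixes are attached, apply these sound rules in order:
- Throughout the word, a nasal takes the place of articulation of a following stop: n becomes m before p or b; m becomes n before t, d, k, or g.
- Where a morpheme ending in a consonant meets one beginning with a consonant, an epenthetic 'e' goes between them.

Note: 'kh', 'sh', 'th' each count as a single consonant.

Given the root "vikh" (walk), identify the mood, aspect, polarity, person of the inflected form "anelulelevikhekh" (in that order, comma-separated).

subjunctive, perfective, affirmative, 1st person

Segment: an-lul-l-vikh-kh.
mood: l- → subjunctive.
aspect: lul- → perfective.
polarity: -kh → affirmative.
person: od/an- → 1st person.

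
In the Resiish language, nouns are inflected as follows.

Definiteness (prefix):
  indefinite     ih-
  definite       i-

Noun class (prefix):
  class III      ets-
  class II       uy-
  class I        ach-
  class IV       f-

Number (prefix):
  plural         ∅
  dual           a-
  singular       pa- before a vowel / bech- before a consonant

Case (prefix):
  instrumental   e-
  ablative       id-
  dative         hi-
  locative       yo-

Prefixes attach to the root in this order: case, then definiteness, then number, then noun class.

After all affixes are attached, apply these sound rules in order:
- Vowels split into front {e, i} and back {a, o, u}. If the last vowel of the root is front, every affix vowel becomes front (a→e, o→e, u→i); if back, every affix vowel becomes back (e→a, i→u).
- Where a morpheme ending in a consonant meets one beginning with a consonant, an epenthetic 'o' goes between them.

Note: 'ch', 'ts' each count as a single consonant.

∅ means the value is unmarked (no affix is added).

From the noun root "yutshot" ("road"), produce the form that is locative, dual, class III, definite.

Attach case locative yo- → yoyutshot.
Attach definiteness definite i- → iyoyutshot.
Attach number dual a- → aiyoyutshot.
Attach noun class class III ets- → etsaiyoyutshot.
Apply vowel harmony: etsaiyoyutshot → atsauyoyutshot.
Epenthesis: no change.

atsauyoyutshot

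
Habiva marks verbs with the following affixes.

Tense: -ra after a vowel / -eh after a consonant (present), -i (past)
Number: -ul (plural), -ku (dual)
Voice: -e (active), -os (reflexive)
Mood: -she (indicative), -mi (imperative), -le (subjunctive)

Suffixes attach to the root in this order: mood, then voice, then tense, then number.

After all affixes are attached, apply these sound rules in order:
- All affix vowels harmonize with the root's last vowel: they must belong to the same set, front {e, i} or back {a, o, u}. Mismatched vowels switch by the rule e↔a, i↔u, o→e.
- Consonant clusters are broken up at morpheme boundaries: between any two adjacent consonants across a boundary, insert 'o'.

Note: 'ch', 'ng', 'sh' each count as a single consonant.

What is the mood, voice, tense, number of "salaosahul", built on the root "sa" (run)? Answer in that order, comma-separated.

Segment: sa-le-os-eh-ul.
mood: -le → subjunctive.
voice: -os → reflexive.
tense: -ra/eh → present.
number: -ul → plural.

subjunctive, reflexive, present, plural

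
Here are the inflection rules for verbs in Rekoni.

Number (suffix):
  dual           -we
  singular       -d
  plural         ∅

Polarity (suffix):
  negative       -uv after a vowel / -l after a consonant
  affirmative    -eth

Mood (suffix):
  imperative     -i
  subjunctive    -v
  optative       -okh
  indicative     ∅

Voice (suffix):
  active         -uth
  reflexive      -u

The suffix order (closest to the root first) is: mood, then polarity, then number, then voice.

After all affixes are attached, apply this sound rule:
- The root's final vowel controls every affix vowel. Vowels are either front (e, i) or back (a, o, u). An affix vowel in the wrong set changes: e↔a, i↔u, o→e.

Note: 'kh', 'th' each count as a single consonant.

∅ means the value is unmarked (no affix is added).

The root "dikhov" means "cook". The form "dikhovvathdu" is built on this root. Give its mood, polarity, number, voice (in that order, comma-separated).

subjunctive, affirmative, singular, reflexive

Segment: dikhov-v-eth-d-u.
mood: -v → subjunctive.
polarity: -eth → affirmative.
number: -d → singular.
voice: -u → reflexive.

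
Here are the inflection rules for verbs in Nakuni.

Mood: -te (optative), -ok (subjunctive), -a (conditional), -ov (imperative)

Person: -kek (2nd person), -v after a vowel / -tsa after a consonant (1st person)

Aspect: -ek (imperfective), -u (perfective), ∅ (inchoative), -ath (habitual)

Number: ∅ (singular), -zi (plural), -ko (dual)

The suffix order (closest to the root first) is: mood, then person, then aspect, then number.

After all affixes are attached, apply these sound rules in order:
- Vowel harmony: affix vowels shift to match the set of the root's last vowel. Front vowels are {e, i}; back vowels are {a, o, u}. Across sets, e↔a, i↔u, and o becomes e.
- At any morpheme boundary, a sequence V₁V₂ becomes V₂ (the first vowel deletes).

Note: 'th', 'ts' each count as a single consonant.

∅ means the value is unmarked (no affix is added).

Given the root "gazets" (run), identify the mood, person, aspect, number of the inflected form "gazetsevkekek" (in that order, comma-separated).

Segment: gazets-ov-kek-ek.
mood: -ov → imperative.
person: -kek → 2nd person.
aspect: -ek → imperfective.
number: ∅ → singular.

imperative, 2nd person, imperfective, singular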